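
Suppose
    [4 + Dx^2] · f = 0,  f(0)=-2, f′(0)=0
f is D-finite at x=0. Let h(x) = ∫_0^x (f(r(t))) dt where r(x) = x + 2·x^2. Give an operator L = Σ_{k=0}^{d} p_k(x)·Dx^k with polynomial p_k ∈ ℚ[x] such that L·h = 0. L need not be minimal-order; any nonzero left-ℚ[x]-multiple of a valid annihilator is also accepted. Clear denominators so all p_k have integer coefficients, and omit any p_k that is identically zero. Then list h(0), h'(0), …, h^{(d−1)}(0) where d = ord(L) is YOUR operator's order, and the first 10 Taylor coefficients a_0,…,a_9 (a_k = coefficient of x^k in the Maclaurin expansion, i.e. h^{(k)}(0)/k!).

f: a_k = -2, 0, 4, 0, -4/3, 0, 8/45, 0, -4/315, 0, …
L₀ from L_f via x↦r, Dx↦r'^{-1}Dx.
∫: right-multiply L₀ by Dx.
L = (4 + 48·x + 192·x^2 + 256·x^3)·Dx - 4·Dx^2 + (1 + 4·x)·Dx^3  (order 3).
h: a_k = 0, -2, 0, 4/3, 4, 44/15, -16/9, -1432/315, -76/15, -3364/2835, …
ICs: h(0) = 0, h′(0) = -2, h′′(0) = 0.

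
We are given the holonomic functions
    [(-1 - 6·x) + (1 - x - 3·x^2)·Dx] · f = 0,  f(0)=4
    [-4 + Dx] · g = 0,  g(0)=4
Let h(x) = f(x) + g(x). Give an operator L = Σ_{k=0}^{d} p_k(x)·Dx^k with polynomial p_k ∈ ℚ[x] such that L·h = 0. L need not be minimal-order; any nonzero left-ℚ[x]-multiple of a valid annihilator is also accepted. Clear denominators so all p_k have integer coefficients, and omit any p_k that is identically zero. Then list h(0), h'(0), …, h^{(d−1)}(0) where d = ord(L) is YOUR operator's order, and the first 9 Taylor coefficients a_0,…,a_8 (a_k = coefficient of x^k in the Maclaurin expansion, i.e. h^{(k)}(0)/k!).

f: a_k = 4, 4, 16, 28, 76, 160, 388, 868, 2032, …
g: a_k = 4, 16, 32, 128/3, 128/3, 512/15, 1024/45, 4096/315, 2048/315, …
f+g: L₀ = lclm(L_f,L_g), ord ≤ 1+1.
L = (-16 + 8·x - 360·x^2 - 288·x^3) + (-8 + 50·x + 134·x^2 - 96·x^3 - 144·x^4)·Dx + (3 - 13·x - 11·x^2 + 42·x^3 + 36·x^4)·Dx^2  (order 2).
h: a_k = 8, 20, 48, 212/3, 356/3, 2912/15, 18484/45, 277516/315, 642128/315, …
ICs: h(0) = 8, h′(0) = 20.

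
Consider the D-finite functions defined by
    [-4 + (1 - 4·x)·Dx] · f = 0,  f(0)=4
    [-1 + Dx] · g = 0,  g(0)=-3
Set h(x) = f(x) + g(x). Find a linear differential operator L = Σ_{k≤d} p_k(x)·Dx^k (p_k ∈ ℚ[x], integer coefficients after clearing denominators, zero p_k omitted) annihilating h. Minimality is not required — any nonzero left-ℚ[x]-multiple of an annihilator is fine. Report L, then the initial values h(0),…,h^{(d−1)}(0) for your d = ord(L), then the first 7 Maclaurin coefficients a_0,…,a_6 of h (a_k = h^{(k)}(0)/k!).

L = (-28 - 16·x) + (31 + 8·x - 16·x^2)·Dx + (-3 + 8·x + 16·x^2)·Dx^2  (order 2).
h: a_k = 1, 13, 125/2, 511/2, 8191/8, 163839/40, 3932159/240, …
ICs: h(0) = 1, h′(0) = 13.

f: a_k = 4, 16, 64, 256, 1024, 4096, 16384, …
g: a_k = -3, -3, -3/2, -1/2, -1/8, -1/40, -1/240, …
h₀=f+g: left-lcm gives L₀, ord ≤ 2.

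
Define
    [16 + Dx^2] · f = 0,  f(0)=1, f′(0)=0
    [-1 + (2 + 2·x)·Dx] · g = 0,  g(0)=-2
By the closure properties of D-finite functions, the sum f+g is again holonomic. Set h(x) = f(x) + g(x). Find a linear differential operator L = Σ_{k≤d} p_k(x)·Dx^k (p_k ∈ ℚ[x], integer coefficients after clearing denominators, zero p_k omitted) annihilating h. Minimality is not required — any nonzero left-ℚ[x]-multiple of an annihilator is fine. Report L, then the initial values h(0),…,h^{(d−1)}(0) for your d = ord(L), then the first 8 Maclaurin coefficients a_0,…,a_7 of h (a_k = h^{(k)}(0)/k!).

L = (-1072 - 2048·x - 1024·x^2) + (2016 + 6112·x + 6144·x^2 + 2048·x^3)·Dx + (-67 - 128·x - 64·x^2)·Dx^2 + (126 + 382·x + 384·x^2 + 128·x^3)·Dx^3  (order 3).
h: a_k = -1, -1, -31/4, -1/8, 2063/192, -7/128, -130127/23040, -33/1024, …
ICs: h(0) = -1, h′(0) = -1, h′′(0) = -31/2.

f: a_k = 1, 0, -8, 0, 32/3, 0, -256/45, 0, …
g: a_k = -2, -1, 1/4, -1/8, 5/64, -7/128, 21/512, -33/1024, …
h₀=f+g: left-lcm gives L₀, ord ≤ 3.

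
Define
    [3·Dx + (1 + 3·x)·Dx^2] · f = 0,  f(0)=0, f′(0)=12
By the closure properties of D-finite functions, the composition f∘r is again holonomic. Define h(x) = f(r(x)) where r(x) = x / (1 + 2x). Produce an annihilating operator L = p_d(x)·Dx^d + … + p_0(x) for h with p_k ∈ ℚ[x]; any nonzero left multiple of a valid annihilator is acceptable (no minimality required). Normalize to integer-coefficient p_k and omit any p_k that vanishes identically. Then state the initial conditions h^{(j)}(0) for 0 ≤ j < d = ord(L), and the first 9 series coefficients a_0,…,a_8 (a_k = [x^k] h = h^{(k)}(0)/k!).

f: a_k = 0, 12, -18, 36, -81, 972/5, -486, 8748/7, -6561/2, …
Change of var in L_f (x↦r) gives L₀.
L = (7 + 20·x)·Dx + (1 + 7·x + 10·x^2)·Dx^2  (order 2).
h: a_k = 0, 12, -42, 156, -609, 12372/5, -10374, 311988/7, -390369/2, …
ICs: h(0) = 0, h′(0) = 12.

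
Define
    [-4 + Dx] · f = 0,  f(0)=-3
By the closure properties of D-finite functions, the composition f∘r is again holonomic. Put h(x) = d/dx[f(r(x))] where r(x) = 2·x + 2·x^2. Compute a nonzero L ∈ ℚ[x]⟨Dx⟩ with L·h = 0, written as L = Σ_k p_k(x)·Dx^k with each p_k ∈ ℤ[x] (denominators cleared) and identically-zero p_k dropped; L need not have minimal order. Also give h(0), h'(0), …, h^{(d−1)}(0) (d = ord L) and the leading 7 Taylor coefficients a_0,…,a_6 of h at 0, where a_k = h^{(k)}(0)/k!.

L = (10 + 32·x + 32·x^2) + (-1 - 2·x)·Dx  (order 1).
h: a_k = -24, -240, -1344, -5504, -18176, -255488/5, -378880/3, …
ICs: h(0) = -24.

f: a_k = -3, -12, -24, -32, -32, -128/5, -256/15, …
Change of var in L_f (x↦r) gives L₀.
Differentiate: ansatz ord ≤ ord L₀ ⇒ L.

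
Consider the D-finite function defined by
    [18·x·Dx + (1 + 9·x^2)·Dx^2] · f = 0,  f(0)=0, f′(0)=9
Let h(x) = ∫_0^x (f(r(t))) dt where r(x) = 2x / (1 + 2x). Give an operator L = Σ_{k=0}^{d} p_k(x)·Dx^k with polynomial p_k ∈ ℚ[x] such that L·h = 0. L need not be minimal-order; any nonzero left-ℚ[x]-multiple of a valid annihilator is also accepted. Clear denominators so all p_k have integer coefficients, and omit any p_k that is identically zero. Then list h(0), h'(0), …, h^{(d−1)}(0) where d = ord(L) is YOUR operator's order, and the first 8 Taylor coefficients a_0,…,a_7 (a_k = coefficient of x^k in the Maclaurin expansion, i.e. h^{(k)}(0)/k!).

L = (4 + 80·x)·Dx^2 + (1 + 4·x + 40·x^2)·Dx^3  (order 3).
h: a_k = 0, 0, 9, -12, -36, 1152/5, -192/5, -29952/7, …
ICs: h(0) = 0, h′(0) = 0, h′′(0) = 18.

f: a_k = 0, 9, 0, -27, 0, 729/5, 0, -6561/7, …
h₀=f(r): pull back L_f along r ⇒ L₀.
h=∫h₀ ⇒ L = L₀·Dx.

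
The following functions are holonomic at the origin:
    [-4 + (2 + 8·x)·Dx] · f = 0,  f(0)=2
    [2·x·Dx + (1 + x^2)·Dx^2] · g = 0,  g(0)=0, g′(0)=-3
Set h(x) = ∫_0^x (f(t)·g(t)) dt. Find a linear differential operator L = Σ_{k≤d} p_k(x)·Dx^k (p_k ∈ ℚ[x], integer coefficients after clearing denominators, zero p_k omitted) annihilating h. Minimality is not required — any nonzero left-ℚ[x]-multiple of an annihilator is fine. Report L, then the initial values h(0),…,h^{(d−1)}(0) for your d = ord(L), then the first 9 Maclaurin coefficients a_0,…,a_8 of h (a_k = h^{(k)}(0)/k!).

f: a_k = 2, 4, -4, 8, -20, 56, -168, 528, -1716, …
g: a_k = 0, -3, 0, 1, 0, -3/5, 0, 3/7, 0, …
Sym-product of L_f,L_g gives L₀ (≤ ord 2).
∫: right-multiply L₀ by Dx.
L = (12 - 4·x - 4·x^2)·Dx + (-4 - 14·x + 12·x^2 + 16·x^3)·Dx^2 + (1 + 8·x + 17·x^2 + 8·x^3 + 16·x^4)·Dx^3  (order 3).
h: a_k = 0, 0, -3, -4, 7/2, -4, 137/15, -116/5, 8527/140, …
ICs: h(0) = 0, h′(0) = 0, h′′(0) = -6.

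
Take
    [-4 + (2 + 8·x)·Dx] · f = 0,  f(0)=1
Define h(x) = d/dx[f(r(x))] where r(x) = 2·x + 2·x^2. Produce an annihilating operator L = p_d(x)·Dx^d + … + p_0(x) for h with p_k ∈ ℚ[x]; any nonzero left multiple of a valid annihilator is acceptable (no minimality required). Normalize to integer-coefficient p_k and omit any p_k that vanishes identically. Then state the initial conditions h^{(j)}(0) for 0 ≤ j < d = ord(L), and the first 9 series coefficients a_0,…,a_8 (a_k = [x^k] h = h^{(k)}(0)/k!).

f: a_k = 1, 2, -2, 4, -10, 28, -84, 264, -858, …
L₀ from L_f via x↦r, Dx↦r'^{-1}Dx.
Differentiate: ansatz ord ≤ ord L₀ ⇒ L.
L = -2 + (-1 - 10·x - 24·x^2 - 16·x^3)·Dx  (order 1).
h: a_k = 4, -8, 48, -288, 1760, -10944, 68992, -439552, 2823552, …
ICs: h(0) = 4.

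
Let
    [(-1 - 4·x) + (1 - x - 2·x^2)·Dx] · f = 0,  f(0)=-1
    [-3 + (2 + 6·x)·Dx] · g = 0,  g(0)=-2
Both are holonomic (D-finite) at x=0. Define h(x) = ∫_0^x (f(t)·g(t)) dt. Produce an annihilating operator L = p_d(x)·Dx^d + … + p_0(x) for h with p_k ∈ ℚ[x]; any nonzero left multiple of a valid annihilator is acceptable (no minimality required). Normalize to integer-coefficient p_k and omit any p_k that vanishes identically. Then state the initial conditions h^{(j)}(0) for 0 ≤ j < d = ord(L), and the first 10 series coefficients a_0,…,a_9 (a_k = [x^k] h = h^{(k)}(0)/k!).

L = (5 + 11·x + 18·x^2)·Dx + (-2 - 4·x + 10·x^2 + 12·x^3)·Dx^2  (order 2).
h: a_k = 0, 2, 5/2, 9/4, 161/32, 1747/320, 3449/256, 54031/3584, 345785/8192, 2058625/49152, …
ICs: h(0) = 0, h′(0) = 2.

f: a_k = -1, -1, -3, -5, -11, -21, -43, -85, -171, -341, …
g: a_k = -2, -3, 9/4, -27/8, 405/64, -1701/128, 15309/512, -72171/1024, 2814669/16384, -14073345/32768, …
L₀ := L_f ⊗_s L_g (sym. prod.), ord ≤ 1.
h=∫₀ˣh₀: take L = L₀·Dx.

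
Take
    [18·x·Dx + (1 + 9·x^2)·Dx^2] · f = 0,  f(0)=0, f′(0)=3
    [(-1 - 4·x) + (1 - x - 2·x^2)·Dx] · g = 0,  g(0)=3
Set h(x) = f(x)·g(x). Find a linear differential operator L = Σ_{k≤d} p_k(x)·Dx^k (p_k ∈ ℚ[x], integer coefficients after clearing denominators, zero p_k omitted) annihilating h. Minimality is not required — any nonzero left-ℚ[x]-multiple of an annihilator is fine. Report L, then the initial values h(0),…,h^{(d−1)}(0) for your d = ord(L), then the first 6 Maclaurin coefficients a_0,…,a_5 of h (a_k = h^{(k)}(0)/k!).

f: a_k = 0, 3, 0, -9, 0, 243/5, …
g: a_k = 3, 3, 9, 15, 33, 63, …
h₀=f·g: eliminate ⇒ L₀, order ≤ 2·1.
L = (4 + 18·x + 108·x^2) + (2 - 10·x + 36·x^2 + 108·x^3)·Dx + (-1 + x - 7·x^2 + 9·x^3 + 18·x^4)·Dx^2  (order 2).
h: a_k = 0, 9, 9, 0, 18, 819/5, …
ICs: h(0) = 0, h′(0) = 9.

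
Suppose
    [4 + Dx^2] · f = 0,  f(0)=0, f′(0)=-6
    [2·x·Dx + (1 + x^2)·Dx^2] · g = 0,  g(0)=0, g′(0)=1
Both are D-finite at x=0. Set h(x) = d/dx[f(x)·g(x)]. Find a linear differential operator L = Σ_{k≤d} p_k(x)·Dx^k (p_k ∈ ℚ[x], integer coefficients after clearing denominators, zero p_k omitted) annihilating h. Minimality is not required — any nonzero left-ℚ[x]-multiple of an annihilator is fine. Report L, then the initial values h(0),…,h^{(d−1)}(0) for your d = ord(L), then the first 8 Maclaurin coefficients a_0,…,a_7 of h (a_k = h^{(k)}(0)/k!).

L = (512 + 1824·x^2 + 2768·x^4 + 1920·x^6 + 912·x^8 + 320·x^10 + 64·x^12) + (248·x + 944·x^3 + 1240·x^5 + 800·x^7 + 320·x^9 + 64·x^11)·Dx + (168 + 652·x^2 + 1080·x^4 + 892·x^6 + 488·x^8 + 176·x^10 + 32·x^12)·Dx^2 + (62·x + 236·x^3 + 310·x^5 + 200·x^7 + 80·x^9 + 16·x^11)·Dx^3 + (10 + 49·x^2 + 97·x^4 + 103·x^6 + 65·x^8 + 24·x^10 + 4·x^12)·Dx^4  (order 4).
h: a_k = 0, -12, 0, 24, 0, -20, 0, 16, …
ICs: h(0) = 0, h′(0) = -12, h′′(0) = 0, h′′′(0) = 144.

f: a_k = 0, -6, 0, 4, 0, -4/5, 0, 8/105, …
g: a_k = 0, 1, 0, -1/3, 0, 1/5, 0, -1/7, …
h₀=f·g: eliminate ⇒ L₀, order ≤ 2·2.
h₀' ⇒ L via d/dx closure of L₀.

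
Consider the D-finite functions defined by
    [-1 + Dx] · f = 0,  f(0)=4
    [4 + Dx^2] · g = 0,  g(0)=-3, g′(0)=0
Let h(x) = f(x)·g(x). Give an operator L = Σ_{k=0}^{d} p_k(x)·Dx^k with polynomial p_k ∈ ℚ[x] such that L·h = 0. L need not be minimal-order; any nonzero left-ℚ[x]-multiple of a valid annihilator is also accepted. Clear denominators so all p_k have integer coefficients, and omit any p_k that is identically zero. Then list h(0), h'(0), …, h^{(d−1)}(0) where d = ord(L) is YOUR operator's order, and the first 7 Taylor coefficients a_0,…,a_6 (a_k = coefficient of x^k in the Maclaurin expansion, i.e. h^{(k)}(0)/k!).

L = 5 - 2·Dx + Dx^2  (order 2).
h: a_k = -12, -12, 18, 22, 7/2, -41/10, -39/20, …
ICs: h(0) = -12, h′(0) = -12.

f: a_k = 4, 4, 2, 2/3, 1/6, 1/30, 1/180, …
g: a_k = -3, 0, 6, 0, -2, 0, 4/15, …
Product ⇒ symmetric product L₀, ord ≤ 2.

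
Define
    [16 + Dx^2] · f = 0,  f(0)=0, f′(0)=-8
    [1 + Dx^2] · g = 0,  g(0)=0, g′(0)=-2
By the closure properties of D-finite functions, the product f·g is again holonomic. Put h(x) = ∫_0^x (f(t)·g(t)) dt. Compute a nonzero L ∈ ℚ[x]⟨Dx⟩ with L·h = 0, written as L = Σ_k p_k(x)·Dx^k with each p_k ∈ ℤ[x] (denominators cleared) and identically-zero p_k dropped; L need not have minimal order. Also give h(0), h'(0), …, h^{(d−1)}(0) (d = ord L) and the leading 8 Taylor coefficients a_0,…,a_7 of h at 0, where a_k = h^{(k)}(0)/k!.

L = 225·Dx + 34·Dx^3 + Dx^5  (order 5).
h: a_k = 0, 0, 0, 16/3, 0, -136/15, 0, 266/45, …
ICs: h(0) = 0, h′(0) = 0, h′′(0) = 0, h′′′(0) = 32, h′′′′(0) = 0.

f: a_k = 0, -8, 0, 64/3, 0, -256/15, 0, 2048/315, …
g: a_k = 0, -2, 0, 1/3, 0, -1/60, 0, 1/2520, …
L₀ := L_f ⊗_s L_g (sym. prod.), ord ≤ 4.
Integrate: L := L₀·Dx.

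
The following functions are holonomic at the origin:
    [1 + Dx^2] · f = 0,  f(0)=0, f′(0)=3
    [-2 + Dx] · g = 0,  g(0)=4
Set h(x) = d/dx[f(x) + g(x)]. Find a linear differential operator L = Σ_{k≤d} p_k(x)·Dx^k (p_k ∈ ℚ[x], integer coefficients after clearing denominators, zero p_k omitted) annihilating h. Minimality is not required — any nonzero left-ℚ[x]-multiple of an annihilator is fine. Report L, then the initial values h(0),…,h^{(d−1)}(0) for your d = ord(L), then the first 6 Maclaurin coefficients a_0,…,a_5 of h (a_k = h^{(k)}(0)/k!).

L = 2 - Dx + 2·Dx^2 - Dx^3  (order 3).
h: a_k = 11, 16, 29/2, 32/3, 131/24, 32/15, …
ICs: h(0) = 11, h′(0) = 16, h′′(0) = 29.

f: a_k = 0, 3, 0, -1/2, 0, 1/40, …
g: a_k = 4, 8, 8, 16/3, 8/3, 16/15, …
h₀=f+g: left-lcm gives L₀, ord ≤ 3.
Derive L from L₀ (diff closure).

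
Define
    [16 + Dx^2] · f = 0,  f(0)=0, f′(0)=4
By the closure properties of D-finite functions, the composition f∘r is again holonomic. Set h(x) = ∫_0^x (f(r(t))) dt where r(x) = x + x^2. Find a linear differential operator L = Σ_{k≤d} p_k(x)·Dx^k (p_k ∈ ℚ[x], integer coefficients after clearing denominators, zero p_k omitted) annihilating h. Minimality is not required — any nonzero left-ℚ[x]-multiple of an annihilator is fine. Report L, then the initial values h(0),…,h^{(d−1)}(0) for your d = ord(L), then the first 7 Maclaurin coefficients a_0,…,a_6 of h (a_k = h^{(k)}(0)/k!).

f: a_k = 0, 4, 0, -32/3, 0, 128/15, 0, …
Substitute x→r, Dx→(1/r')Dx; clear ⇒ L₀.
h=∫₀ˣh₀: take L = L₀·Dx.
L = (16 + 96·x + 192·x^2 + 128·x^3)·Dx - 2·Dx^2 + (1 + 2·x)·Dx^3  (order 3).
h: a_k = 0, 0, 2, 4/3, -8/3, -32/5, -176/45, …
ICs: h(0) = 0, h′(0) = 0, h′′(0) = 4.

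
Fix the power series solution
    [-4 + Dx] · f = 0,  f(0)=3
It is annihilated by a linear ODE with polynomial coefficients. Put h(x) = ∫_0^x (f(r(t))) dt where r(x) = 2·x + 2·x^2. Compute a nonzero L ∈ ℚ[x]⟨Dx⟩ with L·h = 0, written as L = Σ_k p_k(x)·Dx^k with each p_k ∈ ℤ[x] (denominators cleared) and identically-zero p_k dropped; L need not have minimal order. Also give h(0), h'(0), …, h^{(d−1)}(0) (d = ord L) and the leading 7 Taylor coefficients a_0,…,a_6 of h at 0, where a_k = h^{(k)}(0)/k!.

L = (-8 - 16·x)·Dx + Dx^2  (order 2).
h: a_k = 0, 3, 12, 40, 112, 1376/5, 9088/15, …
ICs: h(0) = 0, h′(0) = 3.

f: a_k = 3, 12, 24, 32, 32, 128/5, 256/15, …
h₀=f(r): pull back L_f along r ⇒ L₀.
h=∫₀ˣh₀: take L = L₀·Dx.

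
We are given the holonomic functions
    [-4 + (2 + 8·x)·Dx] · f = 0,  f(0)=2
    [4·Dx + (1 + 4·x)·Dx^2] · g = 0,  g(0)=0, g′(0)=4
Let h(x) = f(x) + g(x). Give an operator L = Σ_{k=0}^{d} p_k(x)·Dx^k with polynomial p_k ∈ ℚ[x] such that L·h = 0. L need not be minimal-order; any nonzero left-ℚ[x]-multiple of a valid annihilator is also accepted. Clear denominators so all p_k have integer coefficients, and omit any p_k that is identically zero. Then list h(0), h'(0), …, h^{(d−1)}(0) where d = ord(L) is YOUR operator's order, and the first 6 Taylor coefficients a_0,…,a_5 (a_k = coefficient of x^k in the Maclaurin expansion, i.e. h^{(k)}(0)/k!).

f: a_k = 2, 4, -4, 8, -20, 56, …
g: a_k = 0, 4, -8, 64/3, -64, 1024/5, …
f+g: L₀ = lclm(L_f,L_g), ord ≤ 1+2.
L = 8·Dx + (10 + 40·x)·Dx^2 + (1 + 8·x + 16·x^2)·Dx^3  (order 3).
h: a_k = 2, 8, -12, 88/3, -84, 1304/5, …
ICs: h(0) = 2, h′(0) = 8, h′′(0) = -24.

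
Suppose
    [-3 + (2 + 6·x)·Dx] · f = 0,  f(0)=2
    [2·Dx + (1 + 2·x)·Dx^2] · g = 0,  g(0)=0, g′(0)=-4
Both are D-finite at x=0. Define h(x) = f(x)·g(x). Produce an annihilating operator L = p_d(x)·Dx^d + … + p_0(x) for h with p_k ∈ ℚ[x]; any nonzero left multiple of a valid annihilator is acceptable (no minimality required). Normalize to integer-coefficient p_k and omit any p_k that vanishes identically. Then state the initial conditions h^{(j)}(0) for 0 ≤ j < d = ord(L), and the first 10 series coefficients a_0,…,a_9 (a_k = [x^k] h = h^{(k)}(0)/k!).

L = (15 + 18·x) + (-4 - 12·x)·Dx + (4 + 32·x + 84·x^2 + 72·x^3)·Dx^2  (order 2).
h: a_k = 0, -8, -4, 31/3, -45/2, 3937/80, -52897/480, 1134179/4480, -5339567/8960, 370196803/258048, …
ICs: h(0) = 0, h′(0) = -8.

f: a_k = 2, 3, -9/4, 27/8, -405/64, 1701/128, -15309/512, 72171/1024, -2814669/16384, 14073345/32768, …
g: a_k = 0, -4, 4, -16/3, 8, -64/5, 64/3, -256/7, 64, -1024/9, …
f·g: L₀ = L_f ⊗_s L_g, ord ≤ 1·2.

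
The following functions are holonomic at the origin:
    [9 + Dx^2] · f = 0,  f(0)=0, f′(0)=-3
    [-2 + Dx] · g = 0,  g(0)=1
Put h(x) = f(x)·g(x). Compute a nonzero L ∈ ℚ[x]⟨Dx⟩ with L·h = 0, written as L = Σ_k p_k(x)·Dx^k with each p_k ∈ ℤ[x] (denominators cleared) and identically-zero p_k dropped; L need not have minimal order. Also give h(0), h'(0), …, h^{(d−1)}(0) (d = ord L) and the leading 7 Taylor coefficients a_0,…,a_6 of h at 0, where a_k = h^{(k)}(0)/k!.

L = 13 - 4·Dx + Dx^2  (order 2).
h: a_k = 0, -3, -6, -3/2, 5, 199/40, 23/20, …
ICs: h(0) = 0, h′(0) = -3.

f: a_k = 0, -3, 0, 9/2, 0, -81/40, 0, …
g: a_k = 1, 2, 2, 4/3, 2/3, 4/15, 4/45, …
Sym-product of L_f,L_g gives L₀ (≤ ord 2).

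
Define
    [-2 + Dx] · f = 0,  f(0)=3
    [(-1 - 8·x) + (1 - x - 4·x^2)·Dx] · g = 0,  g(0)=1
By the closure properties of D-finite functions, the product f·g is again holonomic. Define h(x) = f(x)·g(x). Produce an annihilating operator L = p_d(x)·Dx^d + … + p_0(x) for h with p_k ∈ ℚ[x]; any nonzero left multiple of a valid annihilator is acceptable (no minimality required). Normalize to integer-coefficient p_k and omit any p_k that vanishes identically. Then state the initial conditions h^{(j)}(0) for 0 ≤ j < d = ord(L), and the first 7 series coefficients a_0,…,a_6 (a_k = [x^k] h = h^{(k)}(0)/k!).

f: a_k = 3, 6, 6, 4, 2, 4/5, 4/15, …
g: a_k = 1, 1, 5, 9, 29, 65, 181, …
Sym-product of L_f,L_g gives L₀ (≤ ord 1).
L = (3 + 6·x - 8·x^2) + (-1 + x + 4·x^2)·Dx  (order 1).
h: a_k = 3, 9, 27, 67, 177, 2229/5, 17311/15, …
ICs: h(0) = 3.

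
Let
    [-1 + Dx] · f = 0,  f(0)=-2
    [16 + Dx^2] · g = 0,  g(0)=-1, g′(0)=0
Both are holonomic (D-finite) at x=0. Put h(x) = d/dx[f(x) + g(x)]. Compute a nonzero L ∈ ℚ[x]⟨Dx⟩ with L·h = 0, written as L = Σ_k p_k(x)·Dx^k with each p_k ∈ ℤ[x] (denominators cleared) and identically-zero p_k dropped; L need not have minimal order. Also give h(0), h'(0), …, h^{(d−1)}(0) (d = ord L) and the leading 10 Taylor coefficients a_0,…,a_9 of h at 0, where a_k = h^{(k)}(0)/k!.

f: a_k = -2, -2, -1, -1/3, -1/12, -1/60, -1/360, -1/2520, -1/20160, -1/181440, …
g: a_k = -1, 0, 8, 0, -32/3, 0, 256/45, 0, -512/315, 0, …
Weyl lclm of L_f,L_g ⇒ L₀ (ord ≤ 3).
Derive L from L₀ (diff closure).
L = 16 - 16·Dx + Dx^2 - Dx^3  (order 3).
h: a_k = -2, 14, -1, -43, -1/12, 2047/60, -1/360, -3641/280, -1/20160, 524287/181440, …
ICs: h(0) = -2, h′(0) = 14, h′′(0) = -2.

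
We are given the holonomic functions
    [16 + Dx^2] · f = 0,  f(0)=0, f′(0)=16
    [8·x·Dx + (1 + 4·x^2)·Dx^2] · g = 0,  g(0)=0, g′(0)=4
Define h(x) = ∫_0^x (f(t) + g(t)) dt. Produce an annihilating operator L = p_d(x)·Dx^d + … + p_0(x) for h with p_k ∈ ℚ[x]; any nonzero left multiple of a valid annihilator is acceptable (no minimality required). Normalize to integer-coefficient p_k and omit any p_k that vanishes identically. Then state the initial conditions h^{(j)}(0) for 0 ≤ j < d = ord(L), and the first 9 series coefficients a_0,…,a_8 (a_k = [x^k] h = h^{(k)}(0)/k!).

L = (-512·x + 5120·x^3 + 4096·x^5)·Dx^2 + (16 + 512·x^2 + 2304·x^4 + 2048·x^6)·Dx^3 + (-32·x + 320·x^3 + 256·x^5)·Dx^4 + (1 + 32·x^2 + 144·x^4 + 128·x^6)·Dx^5  (order 5).
h: a_k = 0, 0, 10, 0, -12, 0, 352/45, 0, -1952/315, …
ICs: h(0) = 0, h′(0) = 0, h′′(0) = 20, h′′′(0) = 0, h′′′′(0) = -288.

f: a_k = 0, 16, 0, -128/3, 0, 512/15, 0, -4096/315, 0, …
g: a_k = 0, 4, 0, -16/3, 0, 64/5, 0, -256/7, 0, …
L₀ := lclm(L_f,L_g); ord L₀ ≤ 2+2.
h=∫h₀ ⇒ L = L₀·Dx.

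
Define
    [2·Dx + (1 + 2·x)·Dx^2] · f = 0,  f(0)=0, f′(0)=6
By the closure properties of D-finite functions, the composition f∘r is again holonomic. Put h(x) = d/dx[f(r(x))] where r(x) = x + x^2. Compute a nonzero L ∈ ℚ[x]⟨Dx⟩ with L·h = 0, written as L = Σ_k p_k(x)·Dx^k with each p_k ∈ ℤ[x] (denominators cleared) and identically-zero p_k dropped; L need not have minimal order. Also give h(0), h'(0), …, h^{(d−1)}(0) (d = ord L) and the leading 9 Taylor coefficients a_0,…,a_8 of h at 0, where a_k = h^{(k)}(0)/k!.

L = (4·x + 4·x^2) + (1 + 4·x + 6·x^2 + 4·x^3)·Dx  (order 1).
h: a_k = 6, 0, -12, 24, -24, 0, 48, -96, 96, …
ICs: h(0) = 6.

f: a_k = 0, 6, -6, 8, -12, 96/5, -32, 384/7, -96, …
Substitute x→r, Dx→(1/r')Dx; clear ⇒ L₀.
Differentiate: ansatz ord ≤ ord L₀ ⇒ L.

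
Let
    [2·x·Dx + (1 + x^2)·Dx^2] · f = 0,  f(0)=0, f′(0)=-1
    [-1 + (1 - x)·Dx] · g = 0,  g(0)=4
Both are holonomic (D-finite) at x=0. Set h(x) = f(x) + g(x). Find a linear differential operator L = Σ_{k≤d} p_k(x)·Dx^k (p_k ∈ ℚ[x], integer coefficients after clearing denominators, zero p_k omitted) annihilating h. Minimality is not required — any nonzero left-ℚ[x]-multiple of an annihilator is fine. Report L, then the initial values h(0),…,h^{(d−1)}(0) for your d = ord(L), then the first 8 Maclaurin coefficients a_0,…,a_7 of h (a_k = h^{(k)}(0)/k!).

L = (2 - 8·x - 6·x^2)·Dx + (-4 + 2·x - 4·x^2 - 6·x^3)·Dx^2 + (1 - x^4)·Dx^3  (order 3).
h: a_k = 4, 3, 4, 13/3, 4, 19/5, 4, 29/7, …
ICs: h(0) = 4, h′(0) = 3, h′′(0) = 8.

f: a_k = 0, -1, 0, 1/3, 0, -1/5, 0, 1/7, …
g: a_k = 4, 4, 4, 4, 4, 4, 4, 4, …
L₀ := lclm(L_f,L_g); ord L₀ ≤ 2+1.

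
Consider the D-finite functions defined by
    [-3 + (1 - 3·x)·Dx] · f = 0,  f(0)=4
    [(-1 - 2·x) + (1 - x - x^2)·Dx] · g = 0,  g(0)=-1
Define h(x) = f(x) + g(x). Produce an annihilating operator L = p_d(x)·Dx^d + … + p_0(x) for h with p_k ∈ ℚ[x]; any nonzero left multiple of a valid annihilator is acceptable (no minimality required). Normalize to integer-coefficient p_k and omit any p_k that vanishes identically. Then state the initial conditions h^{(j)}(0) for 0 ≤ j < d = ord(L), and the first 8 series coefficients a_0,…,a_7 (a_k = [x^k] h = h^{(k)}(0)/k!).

f: a_k = 4, 12, 36, 108, 324, 972, 2916, 8748, …
g: a_k = -1, -1, -2, -3, -5, -8, -13, -21, …
L₀ := lclm(L_f,L_g); ord L₀ ≤ 1+1.
L = (-6 - 36·x + 18·x^2 - 18·x^3) + (14 - 18·x - 24·x^2 + 18·x^3 - 36·x^4)·Dx + (-2 + 10·x - 15·x^2 + 10·x^3 - 9·x^5)·Dx^2  (order 2).
h: a_k = 3, 11, 34, 105, 319, 964, 2903, 8727, …
ICs: h(0) = 3, h′(0) = 11.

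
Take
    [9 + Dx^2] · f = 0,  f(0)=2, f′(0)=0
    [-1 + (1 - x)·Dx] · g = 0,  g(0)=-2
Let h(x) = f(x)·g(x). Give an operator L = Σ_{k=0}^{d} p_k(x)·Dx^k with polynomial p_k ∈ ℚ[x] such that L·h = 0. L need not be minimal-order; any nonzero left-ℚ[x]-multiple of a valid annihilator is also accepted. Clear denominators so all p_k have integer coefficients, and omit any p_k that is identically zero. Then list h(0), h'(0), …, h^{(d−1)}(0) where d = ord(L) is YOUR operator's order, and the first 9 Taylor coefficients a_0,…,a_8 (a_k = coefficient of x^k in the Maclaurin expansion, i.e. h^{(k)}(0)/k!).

L = (-9 + 9·x) + 2·Dx + (-1 + x)·Dx^2  (order 2).
h: a_k = -4, -4, 14, 14, 1/2, 1/2, 91/20, 91/20, 4367/1120, …
ICs: h(0) = -4, h′(0) = -4.

f: a_k = 2, 0, -9, 0, 27/4, 0, -81/40, 0, 729/2240, …
g: a_k = -2, -2, -2, -2, -2, -2, -2, -2, -2, …
f·g: L₀ = L_f ⊗_s L_g, ord ≤ 2·1.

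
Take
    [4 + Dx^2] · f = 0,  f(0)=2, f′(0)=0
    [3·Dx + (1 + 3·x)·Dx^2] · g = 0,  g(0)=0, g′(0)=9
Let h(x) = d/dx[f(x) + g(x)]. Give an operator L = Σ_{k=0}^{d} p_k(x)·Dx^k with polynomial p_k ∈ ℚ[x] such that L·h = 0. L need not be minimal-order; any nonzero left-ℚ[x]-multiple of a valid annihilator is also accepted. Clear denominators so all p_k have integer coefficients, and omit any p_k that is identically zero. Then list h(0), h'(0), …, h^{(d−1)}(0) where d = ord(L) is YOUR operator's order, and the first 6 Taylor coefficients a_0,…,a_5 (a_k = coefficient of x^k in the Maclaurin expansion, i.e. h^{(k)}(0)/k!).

L = (348 + 144·x + 216·x^2) + (44 + 180·x + 216·x^2 + 216·x^3)·Dx + (87 + 36·x + 54·x^2)·Dx^2 + (11 + 45·x + 54·x^2 + 54·x^3)·Dx^3  (order 3).
h: a_k = 9, -35, 81, -713/3, 729, -32821/15, …
ICs: h(0) = 9, h′(0) = -35, h′′(0) = 162.

f: a_k = 2, 0, -4, 0, 4/3, 0, …
g: a_k = 0, 9, -27/2, 27, -243/4, 729/5, …
Weyl lclm of L_f,L_g ⇒ L₀ (ord ≤ 4).
Derive L from L₀ (diff closure).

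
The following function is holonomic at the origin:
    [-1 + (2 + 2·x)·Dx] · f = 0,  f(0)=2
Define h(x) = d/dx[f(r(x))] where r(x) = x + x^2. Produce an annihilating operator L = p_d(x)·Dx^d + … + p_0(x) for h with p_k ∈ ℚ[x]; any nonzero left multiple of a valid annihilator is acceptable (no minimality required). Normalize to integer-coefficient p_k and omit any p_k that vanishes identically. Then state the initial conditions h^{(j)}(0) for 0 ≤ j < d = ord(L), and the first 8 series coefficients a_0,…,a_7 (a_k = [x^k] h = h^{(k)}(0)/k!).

L = 3 + (-2 - 6·x - 6·x^2 - 4·x^3)·Dx  (order 1).
h: a_k = 1, 3/2, -9/8, 3/16, 75/128, -171/256, 147/1024, 867/2048, …
ICs: h(0) = 1.

f: a_k = 2, 1, -1/4, 1/8, -5/64, 7/128, -21/512, 33/1024, …
f∘r: x↦r, Dx↦Dx/r' in L_f ⇒ L₀.
h₀' ⇒ L via d/dx closure of L₀.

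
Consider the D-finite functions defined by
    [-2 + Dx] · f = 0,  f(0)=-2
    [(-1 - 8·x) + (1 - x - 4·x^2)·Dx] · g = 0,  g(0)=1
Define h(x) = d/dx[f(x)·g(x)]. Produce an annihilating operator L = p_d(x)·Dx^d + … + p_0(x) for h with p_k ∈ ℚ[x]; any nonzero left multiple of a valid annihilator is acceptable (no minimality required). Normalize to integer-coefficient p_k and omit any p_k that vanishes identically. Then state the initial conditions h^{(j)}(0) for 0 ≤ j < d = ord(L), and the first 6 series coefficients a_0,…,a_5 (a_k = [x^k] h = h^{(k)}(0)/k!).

f: a_k = -2, -4, -4, -8/3, -4/3, -8/15, …
g: a_k = 1, 1, 5, 9, 29, 65, …
h₀=f·g: eliminate ⇒ L₀, order ≤ 1·1.
h₀' ⇒ L via d/dx closure of L₀.
L = (18 + 44·x + 20·x^2 - 96·x^3 + 64·x^4) + (-3 - 3·x + 26·x^2 + 16·x^3 - 32·x^4)·Dx  (order 1).
h: a_k = -6, -36, -134, -472, -1486, -69244/15, …
ICs: h(0) = -6.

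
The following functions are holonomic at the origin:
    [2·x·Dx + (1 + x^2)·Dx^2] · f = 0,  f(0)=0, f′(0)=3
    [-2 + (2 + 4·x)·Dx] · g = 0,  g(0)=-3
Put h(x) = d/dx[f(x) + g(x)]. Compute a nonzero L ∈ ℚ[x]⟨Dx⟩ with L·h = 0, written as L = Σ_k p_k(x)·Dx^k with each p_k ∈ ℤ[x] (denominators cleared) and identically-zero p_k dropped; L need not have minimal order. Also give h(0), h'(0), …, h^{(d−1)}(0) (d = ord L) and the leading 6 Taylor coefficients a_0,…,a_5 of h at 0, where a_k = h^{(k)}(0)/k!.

L = (-4 - 20·x + 12·x^2 + 12·x^3) + (-10 - 16·x - 16·x^2 + 48·x^3 + 42·x^4)·Dx + (-2 + 12·x^2 + 12·x^3 + 14·x^4 + 12·x^5)·Dx^2  (order 2).
h: a_k = 0, 3, -15/2, 15/2, -81/8, 189/8, …
ICs: h(0) = 0, h′(0) = 3.

f: a_k = 0, 3, 0, -1, 0, 3/5, …
g: a_k = -3, -3, 3/2, -3/2, 15/8, -21/8, …
h₀=f+g: left-lcm gives L₀, ord ≤ 3.
Derive L from L₀ (diff closure).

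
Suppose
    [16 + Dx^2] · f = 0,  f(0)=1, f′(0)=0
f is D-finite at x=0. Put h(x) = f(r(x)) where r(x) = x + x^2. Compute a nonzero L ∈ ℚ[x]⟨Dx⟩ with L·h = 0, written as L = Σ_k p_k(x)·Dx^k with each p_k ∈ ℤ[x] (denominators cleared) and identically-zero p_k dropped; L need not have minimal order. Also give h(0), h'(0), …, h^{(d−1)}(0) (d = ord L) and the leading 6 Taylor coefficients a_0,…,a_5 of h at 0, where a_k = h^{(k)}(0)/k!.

L = (16 + 96·x + 192·x^2 + 128·x^3) - 2·Dx + (1 + 2·x)·Dx^2  (order 2).
h: a_k = 1, 0, -8, -16, 8/3, 128/3, …
ICs: h(0) = 1, h′(0) = 0.

f: a_k = 1, 0, -8, 0, 32/3, 0, …
Substitute x→r, Dx→(1/r')Dx; clear ⇒ L₀.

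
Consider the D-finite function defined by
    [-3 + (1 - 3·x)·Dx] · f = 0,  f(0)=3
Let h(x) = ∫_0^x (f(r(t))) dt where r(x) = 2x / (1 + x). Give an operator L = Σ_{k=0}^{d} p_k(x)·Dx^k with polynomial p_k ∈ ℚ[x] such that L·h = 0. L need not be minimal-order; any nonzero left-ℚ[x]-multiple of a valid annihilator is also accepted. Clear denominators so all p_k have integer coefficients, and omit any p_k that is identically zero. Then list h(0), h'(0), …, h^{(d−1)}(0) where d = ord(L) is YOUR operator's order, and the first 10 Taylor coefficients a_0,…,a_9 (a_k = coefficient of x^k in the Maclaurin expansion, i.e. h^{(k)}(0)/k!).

f: a_k = 3, 9, 27, 81, 243, 729, 2187, 6561, 19683, 59049, …
Substitute x→r, Dx→(1/r')Dx; clear ⇒ L₀.
Integrate: L := L₀·Dx.
L = 6·Dx + (-1 + 4·x + 5·x^2)·Dx^2  (order 2).
h: a_k = 0, 3, 9, 30, 225/2, 450, 1875, 56250/7, 140625/4, 156250, …
ICs: h(0) = 0, h′(0) = 3.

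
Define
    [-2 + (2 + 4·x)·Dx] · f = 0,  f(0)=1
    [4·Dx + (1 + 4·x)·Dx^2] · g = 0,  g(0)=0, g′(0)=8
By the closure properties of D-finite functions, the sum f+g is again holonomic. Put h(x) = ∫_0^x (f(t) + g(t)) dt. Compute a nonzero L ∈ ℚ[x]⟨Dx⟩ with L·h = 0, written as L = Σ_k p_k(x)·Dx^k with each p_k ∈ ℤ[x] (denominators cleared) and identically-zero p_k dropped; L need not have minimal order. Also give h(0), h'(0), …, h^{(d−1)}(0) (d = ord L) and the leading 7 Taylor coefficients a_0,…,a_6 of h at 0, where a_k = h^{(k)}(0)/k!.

L = (20 + 16·x)·Dx^2 + (29 + 104·x + 80·x^2)·Dx^3 + (3 + 22·x + 48·x^2 + 32·x^3)·Dx^4  (order 4).
h: a_k = 0, 1, 9/2, -11/2, 259/24, -1029/40, 5473/80, …
ICs: h(0) = 0, h′(0) = 1, h′′(0) = 9, h′′′(0) = -33.

f: a_k = 1, 1, -1/2, 1/2, -5/8, 7/8, -21/16, …
g: a_k = 0, 8, -16, 128/3, -128, 2048/5, -4096/3, …
L₀ := lclm(L_f,L_g); ord L₀ ≤ 1+2.
h=∫₀ˣh₀: take L = L₀·Dx.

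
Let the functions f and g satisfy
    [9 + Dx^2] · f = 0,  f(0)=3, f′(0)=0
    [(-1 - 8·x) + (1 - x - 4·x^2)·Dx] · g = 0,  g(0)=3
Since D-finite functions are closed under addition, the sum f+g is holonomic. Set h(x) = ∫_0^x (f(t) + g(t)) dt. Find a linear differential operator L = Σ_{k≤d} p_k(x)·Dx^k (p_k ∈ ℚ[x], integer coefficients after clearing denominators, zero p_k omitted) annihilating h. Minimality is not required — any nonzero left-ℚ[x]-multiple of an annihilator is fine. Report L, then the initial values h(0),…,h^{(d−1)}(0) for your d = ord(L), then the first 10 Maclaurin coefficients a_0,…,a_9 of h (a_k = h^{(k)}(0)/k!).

L = (-567 - 4806·x - 3321·x^2 - 9936·x^3 - 6480·x^4 - 10368·x^5)·Dx + (171 - 117·x - 441·x^2 + 135·x^3 - 540·x^4 - 3888·x^5 - 5184·x^6)·Dx^2 + (-63 - 534·x - 369·x^2 - 1104·x^3 - 720·x^4 - 1152·x^5)·Dx^3 + (19 - 13·x - 49·x^2 + 15·x^3 - 60·x^4 - 432·x^5 - 576·x^6)·Dx^4  (order 4).
h: a_k = 0, 6, 3/2, 1/2, 27/4, 777/40, 65/2, 6171/80, 1323/8, 5219929/13440, …
ICs: h(0) = 0, h′(0) = 6, h′′(0) = 3, h′′′(0) = 3.

f: a_k = 3, 0, -27/2, 0, 81/8, 0, -243/80, 0, 2187/4480, 0, …
g: a_k = 3, 3, 15, 27, 87, 195, 543, 1323, 3495, 8787, …
Sum ⇒ L₀ = lclm(L_f,L_g) in ℚ(x)⟨Dx⟩.
∫: right-multiply L₀ by Dx.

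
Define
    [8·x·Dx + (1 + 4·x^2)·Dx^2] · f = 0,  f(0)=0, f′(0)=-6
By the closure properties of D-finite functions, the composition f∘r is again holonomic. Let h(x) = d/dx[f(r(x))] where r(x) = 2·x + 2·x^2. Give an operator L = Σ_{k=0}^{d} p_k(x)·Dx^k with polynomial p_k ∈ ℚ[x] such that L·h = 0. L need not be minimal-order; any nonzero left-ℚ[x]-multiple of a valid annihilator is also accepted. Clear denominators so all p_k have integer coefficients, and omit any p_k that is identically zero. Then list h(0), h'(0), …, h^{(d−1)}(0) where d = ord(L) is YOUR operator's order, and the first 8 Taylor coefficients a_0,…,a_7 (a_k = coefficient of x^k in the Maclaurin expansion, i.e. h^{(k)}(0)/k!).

L = (-2 + 32·x + 128·x^2 + 192·x^3 + 96·x^4) + (1 + 2·x + 16·x^2 + 64·x^3 + 80·x^4 + 32·x^5)·Dx  (order 1).
h: a_k = -12, -24, 192, 768, -2112, -18048, 6144, 344064, …
ICs: h(0) = -12.

f: a_k = 0, -6, 0, 8, 0, -96/5, 0, 384/7, …
h₀=f(r): pull back L_f along r ⇒ L₀.
Derive L from L₀ (diff closure).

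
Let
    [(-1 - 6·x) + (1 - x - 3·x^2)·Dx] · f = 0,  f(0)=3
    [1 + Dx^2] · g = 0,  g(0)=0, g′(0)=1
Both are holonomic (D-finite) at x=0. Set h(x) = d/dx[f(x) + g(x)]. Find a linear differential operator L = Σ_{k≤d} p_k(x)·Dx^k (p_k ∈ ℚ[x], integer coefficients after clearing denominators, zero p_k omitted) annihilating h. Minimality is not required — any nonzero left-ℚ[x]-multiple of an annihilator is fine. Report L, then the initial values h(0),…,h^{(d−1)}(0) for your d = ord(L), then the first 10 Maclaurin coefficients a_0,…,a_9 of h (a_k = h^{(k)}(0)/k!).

L = (464 + 2522·x + 8618·x^2 + 6330·x^3 + 9630·x^4 + 486·x^5 + 486·x^6) + (-43 - 249·x + 114·x^2 + 559·x^3 + 1500·x^4 + 1863·x^5 + 189·x^6 + 162·x^7)·Dx + (464 + 2522·x + 8618·x^2 + 6330·x^3 + 9630·x^4 + 486·x^5 + 486·x^6)·Dx^2 + (-43 - 249·x + 114·x^2 + 559·x^3 + 1500·x^4 + 1863·x^5 + 189·x^6 + 162·x^7)·Dx^3  (order 3).
h: a_k = 4, 24, 125/2, 228, 14401/24, 1746, 3281039/720, 12192, 1261733761/40320, 80490, …
ICs: h(0) = 4, h′(0) = 24, h′′(0) = 125.

f: a_k = 3, 3, 12, 21, 57, 120, 291, 651, 1524, 3477, …
g: a_k = 0, 1, 0, -1/6, 0, 1/120, 0, -1/5040, 0, 1/362880, …
f+g: L₀ = lclm(L_f,L_g), ord ≤ 1+2.
h=h₀': d/dx-closure on L₀ ⇒ L.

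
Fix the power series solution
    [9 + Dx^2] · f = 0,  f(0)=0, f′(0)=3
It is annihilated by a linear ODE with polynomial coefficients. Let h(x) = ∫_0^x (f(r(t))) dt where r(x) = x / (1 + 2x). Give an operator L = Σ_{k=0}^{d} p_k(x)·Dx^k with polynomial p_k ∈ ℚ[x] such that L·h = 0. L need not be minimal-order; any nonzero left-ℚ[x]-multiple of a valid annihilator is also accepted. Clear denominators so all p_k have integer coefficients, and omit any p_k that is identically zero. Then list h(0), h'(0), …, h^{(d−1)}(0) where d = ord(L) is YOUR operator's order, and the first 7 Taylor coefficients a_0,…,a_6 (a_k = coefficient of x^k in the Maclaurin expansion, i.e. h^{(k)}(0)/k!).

L = 9·Dx + (4 + 24·x + 48·x^2 + 32·x^3)·Dx^2 + (1 + 8·x + 24·x^2 + 32·x^3 + 16·x^4)·Dx^3  (order 3).
h: a_k = 0, 0, 3/2, -2, 15/8, 3/5, -773/80, …
ICs: h(0) = 0, h′(0) = 0, h′′(0) = 3.

f: a_k = 0, 3, 0, -9/2, 0, 81/40, 0, …
f∘r: x↦r, Dx↦Dx/r' in L_f ⇒ L₀.
h=∫₀ˣh₀: take L = L₀·Dx.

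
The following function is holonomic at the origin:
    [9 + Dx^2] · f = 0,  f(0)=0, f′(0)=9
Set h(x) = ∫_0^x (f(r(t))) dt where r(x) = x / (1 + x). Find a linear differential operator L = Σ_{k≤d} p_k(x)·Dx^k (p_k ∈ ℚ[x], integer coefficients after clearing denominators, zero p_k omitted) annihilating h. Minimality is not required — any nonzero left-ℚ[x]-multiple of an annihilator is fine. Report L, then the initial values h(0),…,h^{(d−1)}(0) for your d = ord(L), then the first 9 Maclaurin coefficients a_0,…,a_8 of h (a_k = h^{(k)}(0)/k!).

L = 9·Dx + (2 + 6·x + 6·x^2 + 2·x^3)·Dx^2 + (1 + 4·x + 6·x^2 + 4·x^3 + x^4)·Dx^3  (order 3).
h: a_k = 0, 0, 9/2, -3, -9/8, 63/10, -879/80, 765/56, -58059/4480, …
ICs: h(0) = 0, h′(0) = 0, h′′(0) = 9.

f: a_k = 0, 9, 0, -27/2, 0, 243/40, 0, -729/560, 0, …
h₀=f(r): pull back L_f along r ⇒ L₀.
∫: right-multiply L₀ by Dx.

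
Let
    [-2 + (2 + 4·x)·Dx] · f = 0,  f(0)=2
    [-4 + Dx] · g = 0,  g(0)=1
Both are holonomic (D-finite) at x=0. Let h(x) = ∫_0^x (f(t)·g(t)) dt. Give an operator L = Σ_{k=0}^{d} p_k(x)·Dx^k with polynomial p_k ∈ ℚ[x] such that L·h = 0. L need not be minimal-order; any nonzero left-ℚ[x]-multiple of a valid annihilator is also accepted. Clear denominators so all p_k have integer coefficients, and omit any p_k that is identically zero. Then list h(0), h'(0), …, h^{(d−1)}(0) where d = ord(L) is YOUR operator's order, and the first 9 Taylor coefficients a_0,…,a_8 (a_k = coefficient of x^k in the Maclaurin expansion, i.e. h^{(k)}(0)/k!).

L = (-5 - 8·x)·Dx + (1 + 2·x)·Dx^2  (order 2).
h: a_k = 0, 2, 5, 23/3, 103/12, 449/60, 1949/360, 1643/504, 36047/20160, …
ICs: h(0) = 0, h′(0) = 2.

f: a_k = 2, 2, -1, 1, -5/4, 7/4, -21/8, 33/8, -429/64, …
g: a_k = 1, 4, 8, 32/3, 32/3, 128/15, 256/45, 1024/315, 512/315, …
h₀=f·g: eliminate ⇒ L₀, order ≤ 1·1.
h=∫h₀ ⇒ L = L₀·Dx.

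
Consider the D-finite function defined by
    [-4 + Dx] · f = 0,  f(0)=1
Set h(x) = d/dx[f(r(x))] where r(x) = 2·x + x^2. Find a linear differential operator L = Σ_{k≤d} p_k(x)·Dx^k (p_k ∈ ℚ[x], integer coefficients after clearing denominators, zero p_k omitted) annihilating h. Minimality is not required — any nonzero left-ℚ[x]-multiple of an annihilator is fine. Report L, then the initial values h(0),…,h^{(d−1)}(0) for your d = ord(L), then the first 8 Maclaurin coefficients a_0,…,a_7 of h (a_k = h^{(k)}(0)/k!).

f: a_k = 1, 4, 8, 32/3, 32/3, 128/15, 256/45, 1024/315, …
Substitute x→r, Dx→(1/r')Dx; clear ⇒ L₀.
Derive L from L₀ (diff closure).
L = (9 + 16·x + 8·x^2) + (-1 - x)·Dx  (order 1).
h: a_k = 8, 72, 352, 3680/3, 3392, 118208/15, 717056/45, 3015424/105, …
ICs: h(0) = 8.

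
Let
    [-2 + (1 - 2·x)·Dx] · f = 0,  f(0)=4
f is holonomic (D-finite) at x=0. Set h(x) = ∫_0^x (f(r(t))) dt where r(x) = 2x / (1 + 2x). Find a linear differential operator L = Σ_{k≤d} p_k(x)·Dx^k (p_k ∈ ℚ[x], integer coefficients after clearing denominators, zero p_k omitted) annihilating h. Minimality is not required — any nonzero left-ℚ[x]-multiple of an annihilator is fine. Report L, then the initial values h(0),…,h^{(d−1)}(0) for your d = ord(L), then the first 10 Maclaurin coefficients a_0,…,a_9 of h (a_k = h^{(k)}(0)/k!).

L = 4·Dx + (-1 + 4·x^2)·Dx^2  (order 2).
h: a_k = 0, 4, 8, 32/3, 16, 128/5, 128/3, 512/7, 128, 2048/9, …
ICs: h(0) = 0, h′(0) = 4.

f: a_k = 4, 8, 16, 32, 64, 128, 256, 512, 1024, 2048, …
Substitute x→r, Dx→(1/r')Dx; clear ⇒ L₀.
Integrate: L := L₀·Dx.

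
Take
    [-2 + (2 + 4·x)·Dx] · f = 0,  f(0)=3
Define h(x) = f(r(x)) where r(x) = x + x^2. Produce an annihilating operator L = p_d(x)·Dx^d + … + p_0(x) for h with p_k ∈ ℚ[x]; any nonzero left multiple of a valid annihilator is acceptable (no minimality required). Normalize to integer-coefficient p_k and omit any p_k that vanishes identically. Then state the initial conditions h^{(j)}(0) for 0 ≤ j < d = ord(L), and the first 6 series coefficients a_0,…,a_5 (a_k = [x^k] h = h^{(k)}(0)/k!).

L = (-1 - 2·x) + (1 + 2·x + 2·x^2)·Dx  (order 1).
h: a_k = 3, 3, 3/2, -3/2, 9/8, -3/8, …
ICs: h(0) = 3.

f: a_k = 3, 3, -3/2, 3/2, -15/8, 21/8, …
h₀=f(r): pull back L_f along r ⇒ L₀.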